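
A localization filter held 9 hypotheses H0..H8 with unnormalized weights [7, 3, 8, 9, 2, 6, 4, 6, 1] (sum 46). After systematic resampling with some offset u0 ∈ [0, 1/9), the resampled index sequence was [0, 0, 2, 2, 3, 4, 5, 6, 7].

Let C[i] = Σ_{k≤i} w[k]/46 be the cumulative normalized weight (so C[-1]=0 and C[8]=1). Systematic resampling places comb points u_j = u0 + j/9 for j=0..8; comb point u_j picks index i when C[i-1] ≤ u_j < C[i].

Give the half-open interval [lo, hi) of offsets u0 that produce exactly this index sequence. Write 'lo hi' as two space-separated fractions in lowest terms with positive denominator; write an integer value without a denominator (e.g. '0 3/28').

13/414 17/414

C = [7/46, 5/23, 9/23, 27/46, 29/46, 35/46, 39/46, 45/46, 1]
j=0 picked index 0: u0 ∈ [0, 7/46)
j=1 picked index 0: u0 ∈ [-1/9, 17/414)
j=2 picked index 2: u0 ∈ [-1/207, 35/207)
j=3 picked index 2: u0 ∈ [-8/69, 4/69)
j=4 picked index 3: u0 ∈ [-11/207, 59/414)
j=5 picked index 4: u0 ∈ [13/414, 31/414)
j=6 picked index 5: u0 ∈ [-5/138, 13/138)
j=7 picked index 6: u0 ∈ [-7/414, 29/414)
j=8 picked index 7: u0 ∈ [-17/414, 37/414)
intersection: [13/414, 17/414)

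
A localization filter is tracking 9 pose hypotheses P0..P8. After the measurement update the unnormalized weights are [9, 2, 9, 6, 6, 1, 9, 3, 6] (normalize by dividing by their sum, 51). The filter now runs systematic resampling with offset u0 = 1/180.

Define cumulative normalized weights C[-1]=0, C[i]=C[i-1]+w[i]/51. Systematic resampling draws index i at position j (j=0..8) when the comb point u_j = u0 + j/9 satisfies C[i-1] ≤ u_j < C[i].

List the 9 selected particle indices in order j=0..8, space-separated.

0 0 2 2 3 4 6 6 8

C = [3/17, 11/51, 20/51, 26/51, 32/51, 11/17, 14/17, 15/17, 1]
j=0: u_0=1/180 ∈ [0, 3/17) → index 0
j=1: u_1=7/60 ∈ [0, 3/17) → index 0
j=2: u_2=41/180 ∈ [11/51, 20/51) → index 2
j=3: u_3=61/180 ∈ [11/51, 20/51) → index 2
j=4: u_4=9/20 ∈ [20/51, 26/51) → index 3
j=5: u_5=101/180 ∈ [26/51, 32/51) → index 4
j=6: u_6=121/180 ∈ [11/17, 14/17) → index 6
j=7: u_7=47/60 ∈ [11/17, 14/17) → index 6
j=8: u_8=161/180 ∈ [15/17, 1) → index 8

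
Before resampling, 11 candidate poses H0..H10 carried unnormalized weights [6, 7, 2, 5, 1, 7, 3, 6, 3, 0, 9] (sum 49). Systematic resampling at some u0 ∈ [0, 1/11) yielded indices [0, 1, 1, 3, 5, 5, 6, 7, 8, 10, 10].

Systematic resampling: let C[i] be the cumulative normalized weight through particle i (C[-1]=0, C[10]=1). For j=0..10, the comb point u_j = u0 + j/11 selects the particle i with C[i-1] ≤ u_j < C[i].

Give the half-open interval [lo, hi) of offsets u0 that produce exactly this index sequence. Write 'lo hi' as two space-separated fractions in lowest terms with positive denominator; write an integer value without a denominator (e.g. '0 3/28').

5/77 45/539

C = [6/49, 13/49, 15/49, 20/49, 3/7, 4/7, 31/49, 37/49, 40/49, 40/49, 1]
j=0 picked index 0: u0 ∈ [0, 6/49)
j=1 picked index 1: u0 ∈ [17/539, 94/539)
j=2 picked index 1: u0 ∈ [-32/539, 45/539)
j=3 picked index 3: u0 ∈ [18/539, 73/539)
j=4 picked index 5: u0 ∈ [5/77, 16/77)
j=5 picked index 5: u0 ∈ [-2/77, 9/77)
j=6 picked index 6: u0 ∈ [2/77, 47/539)
j=7 picked index 7: u0 ∈ [-2/539, 64/539)
j=8 picked index 8: u0 ∈ [15/539, 48/539)
j=9 picked index 10: u0 ∈ [-1/539, 2/11)
j=10 picked index 10: u0 ∈ [-50/539, 1/11)
intersection: [5/77, 45/539)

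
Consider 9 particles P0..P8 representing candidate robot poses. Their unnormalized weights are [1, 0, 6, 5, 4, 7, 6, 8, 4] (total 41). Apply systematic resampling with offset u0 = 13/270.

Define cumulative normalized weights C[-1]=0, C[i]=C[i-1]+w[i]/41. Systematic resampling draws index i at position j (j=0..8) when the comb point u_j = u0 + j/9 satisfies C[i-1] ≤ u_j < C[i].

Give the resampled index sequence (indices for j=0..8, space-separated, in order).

2 2 3 4 5 6 7 7 8

C = [1/41, 1/41, 7/41, 12/41, 16/41, 23/41, 29/41, 37/41, 1]
j=0: u_0=13/270 ∈ [1/41, 7/41) → index 2
j=1: u_1=43/270 ∈ [1/41, 7/41) → index 2
j=2: u_2=73/270 ∈ [7/41, 12/41) → index 3
j=3: u_3=103/270 ∈ [12/41, 16/41) → index 4
j=4: u_4=133/270 ∈ [16/41, 23/41) → index 5
j=5: u_5=163/270 ∈ [23/41, 29/41) → index 6
j=6: u_6=193/270 ∈ [29/41, 37/41) → index 7
j=7: u_7=223/270 ∈ [29/41, 37/41) → index 7
j=8: u_8=253/270 ∈ [37/41, 1) → index 8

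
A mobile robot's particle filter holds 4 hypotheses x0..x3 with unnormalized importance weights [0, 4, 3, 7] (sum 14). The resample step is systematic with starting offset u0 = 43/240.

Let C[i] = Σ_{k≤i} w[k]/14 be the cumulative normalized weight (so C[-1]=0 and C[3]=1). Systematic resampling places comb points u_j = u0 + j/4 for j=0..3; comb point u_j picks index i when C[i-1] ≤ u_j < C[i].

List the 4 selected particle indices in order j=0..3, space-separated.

1 2 3 3

C = [0, 2/7, 1/2, 1]
j=0: u_0=43/240 ∈ [0, 2/7) → index 1
j=1: u_1=103/240 ∈ [2/7, 1/2) → index 2
j=2: u_2=163/240 ∈ [1/2, 1) → index 3
j=3: u_3=223/240 ∈ [1/2, 1) → index 3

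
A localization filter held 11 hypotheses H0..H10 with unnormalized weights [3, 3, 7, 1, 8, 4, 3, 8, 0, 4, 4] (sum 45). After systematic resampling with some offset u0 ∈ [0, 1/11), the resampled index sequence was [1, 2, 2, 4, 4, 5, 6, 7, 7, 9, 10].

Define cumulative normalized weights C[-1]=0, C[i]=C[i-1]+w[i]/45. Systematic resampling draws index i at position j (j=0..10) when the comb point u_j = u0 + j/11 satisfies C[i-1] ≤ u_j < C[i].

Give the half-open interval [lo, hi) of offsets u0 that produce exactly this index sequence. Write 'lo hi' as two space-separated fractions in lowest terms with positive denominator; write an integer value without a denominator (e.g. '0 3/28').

1/15 1/11

C = [1/15, 2/15, 13/45, 14/45, 22/45, 26/45, 29/45, 37/45, 37/45, 41/45, 1]
j=0 picked index 1: u0 ∈ [1/15, 2/15)
j=1 picked index 2: u0 ∈ [7/165, 98/495)
j=2 picked index 2: u0 ∈ [-8/165, 53/495)
j=3 picked index 4: u0 ∈ [19/495, 107/495)
j=4 picked index 4: u0 ∈ [-26/495, 62/495)
j=5 picked index 5: u0 ∈ [17/495, 61/495)
j=6 picked index 6: u0 ∈ [16/495, 49/495)
j=7 picked index 7: u0 ∈ [4/495, 92/495)
j=8 picked index 7: u0 ∈ [-41/495, 47/495)
j=9 picked index 9: u0 ∈ [2/495, 46/495)
j=10 picked index 10: u0 ∈ [1/495, 1/11)
intersection: [1/15, 1/11)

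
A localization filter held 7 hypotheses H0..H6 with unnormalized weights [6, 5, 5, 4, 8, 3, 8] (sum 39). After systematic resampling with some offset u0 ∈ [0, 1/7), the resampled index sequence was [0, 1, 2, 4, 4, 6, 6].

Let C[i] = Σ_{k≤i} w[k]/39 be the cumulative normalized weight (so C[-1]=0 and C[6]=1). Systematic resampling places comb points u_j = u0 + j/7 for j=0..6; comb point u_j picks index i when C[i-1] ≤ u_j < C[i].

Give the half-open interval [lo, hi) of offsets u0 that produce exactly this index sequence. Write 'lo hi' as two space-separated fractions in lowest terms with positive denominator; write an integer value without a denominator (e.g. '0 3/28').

C = [2/13, 11/39, 16/39, 20/39, 28/39, 31/39, 1]
j=0 picked index 0: u0 ∈ [0, 2/13)
j=1 picked index 1: u0 ∈ [1/91, 38/273)
j=2 picked index 2: u0 ∈ [-1/273, 34/273)
j=3 picked index 4: u0 ∈ [23/273, 79/273)
j=4 picked index 4: u0 ∈ [-16/273, 40/273)
j=5 picked index 6: u0 ∈ [22/273, 2/7)
j=6 picked index 6: u0 ∈ [-17/273, 1/7)
intersection: [23/273, 34/273)

23/273 34/273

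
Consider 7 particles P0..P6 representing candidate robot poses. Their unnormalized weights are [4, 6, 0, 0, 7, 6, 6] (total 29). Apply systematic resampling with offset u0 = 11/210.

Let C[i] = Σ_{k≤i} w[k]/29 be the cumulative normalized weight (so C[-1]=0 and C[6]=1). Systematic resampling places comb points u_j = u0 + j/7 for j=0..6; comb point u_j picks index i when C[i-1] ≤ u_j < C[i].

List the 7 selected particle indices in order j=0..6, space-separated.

0 1 1 4 5 5 6

C = [4/29, 10/29, 10/29, 10/29, 17/29, 23/29, 1]
j=0: u_0=11/210 ∈ [0, 4/29) → index 0
j=1: u_1=41/210 ∈ [4/29, 10/29) → index 1
j=2: u_2=71/210 ∈ [4/29, 10/29) → index 1
j=3: u_3=101/210 ∈ [10/29, 17/29) → index 4
j=4: u_4=131/210 ∈ [17/29, 23/29) → index 5
j=5: u_5=23/30 ∈ [17/29, 23/29) → index 5
j=6: u_6=191/210 ∈ [23/29, 1) → index 6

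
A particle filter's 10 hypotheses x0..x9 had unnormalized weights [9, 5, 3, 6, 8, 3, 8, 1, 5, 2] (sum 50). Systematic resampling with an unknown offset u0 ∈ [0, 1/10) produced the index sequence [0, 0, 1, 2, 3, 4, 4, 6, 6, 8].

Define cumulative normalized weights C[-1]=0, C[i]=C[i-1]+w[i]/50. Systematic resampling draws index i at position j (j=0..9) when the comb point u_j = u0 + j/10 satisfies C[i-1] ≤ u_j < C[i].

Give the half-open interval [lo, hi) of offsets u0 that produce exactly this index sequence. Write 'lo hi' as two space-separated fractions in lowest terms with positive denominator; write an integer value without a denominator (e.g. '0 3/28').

C = [9/50, 7/25, 17/50, 23/50, 31/50, 17/25, 21/25, 43/50, 24/25, 1]
j=0 picked index 0: u0 ∈ [0, 9/50)
j=1 picked index 0: u0 ∈ [-1/10, 2/25)
j=2 picked index 1: u0 ∈ [-1/50, 2/25)
j=3 picked index 2: u0 ∈ [-1/50, 1/25)
j=4 picked index 3: u0 ∈ [-3/50, 3/50)
j=5 picked index 4: u0 ∈ [-1/25, 3/25)
j=6 picked index 4: u0 ∈ [-7/50, 1/50)
j=7 picked index 6: u0 ∈ [-1/50, 7/50)
j=8 picked index 6: u0 ∈ [-3/25, 1/25)
j=9 picked index 8: u0 ∈ [-1/25, 3/50)
intersection: [0, 1/50)

0 1/50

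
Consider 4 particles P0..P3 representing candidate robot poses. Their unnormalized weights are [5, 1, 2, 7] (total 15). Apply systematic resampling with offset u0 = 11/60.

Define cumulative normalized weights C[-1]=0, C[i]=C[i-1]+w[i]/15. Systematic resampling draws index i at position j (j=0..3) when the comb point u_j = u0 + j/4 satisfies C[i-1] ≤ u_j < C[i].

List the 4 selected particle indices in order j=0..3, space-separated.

C = [1/3, 2/5, 8/15, 1]
j=0: u_0=11/60 ∈ [0, 1/3) → index 0
j=1: u_1=13/30 ∈ [2/5, 8/15) → index 2
j=2: u_2=41/60 ∈ [8/15, 1) → index 3
j=3: u_3=14/15 ∈ [8/15, 1) → index 3

0 2 3 3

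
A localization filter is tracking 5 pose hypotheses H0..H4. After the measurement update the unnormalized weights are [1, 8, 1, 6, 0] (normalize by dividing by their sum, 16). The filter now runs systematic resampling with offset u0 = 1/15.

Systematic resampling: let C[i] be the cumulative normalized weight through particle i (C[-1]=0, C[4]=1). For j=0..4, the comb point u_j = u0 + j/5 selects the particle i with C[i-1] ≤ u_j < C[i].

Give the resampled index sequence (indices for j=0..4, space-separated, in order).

C = [1/16, 9/16, 5/8, 1, 1]
j=0: u_0=1/15 ∈ [1/16, 9/16) → index 1
j=1: u_1=4/15 ∈ [1/16, 9/16) → index 1
j=2: u_2=7/15 ∈ [1/16, 9/16) → index 1
j=3: u_3=2/3 ∈ [5/8, 1) → index 3
j=4: u_4=13/15 ∈ [5/8, 1) → index 3

1 1 1 3 3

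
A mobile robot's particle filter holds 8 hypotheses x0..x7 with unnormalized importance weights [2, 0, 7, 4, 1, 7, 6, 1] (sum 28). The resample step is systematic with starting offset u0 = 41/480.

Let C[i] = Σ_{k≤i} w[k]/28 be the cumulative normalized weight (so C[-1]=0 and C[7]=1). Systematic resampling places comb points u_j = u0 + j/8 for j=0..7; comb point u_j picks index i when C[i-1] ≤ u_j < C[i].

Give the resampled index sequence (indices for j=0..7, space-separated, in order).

2 2 3 3 5 5 6 6

C = [1/14, 1/14, 9/28, 13/28, 1/2, 3/4, 27/28, 1]
j=0: u_0=41/480 ∈ [1/14, 9/28) → index 2
j=1: u_1=101/480 ∈ [1/14, 9/28) → index 2
j=2: u_2=161/480 ∈ [9/28, 13/28) → index 3
j=3: u_3=221/480 ∈ [9/28, 13/28) → index 3
j=4: u_4=281/480 ∈ [1/2, 3/4) → index 5
j=5: u_5=341/480 ∈ [1/2, 3/4) → index 5
j=6: u_6=401/480 ∈ [3/4, 27/28) → index 6
j=7: u_7=461/480 ∈ [3/4, 27/28) → index 6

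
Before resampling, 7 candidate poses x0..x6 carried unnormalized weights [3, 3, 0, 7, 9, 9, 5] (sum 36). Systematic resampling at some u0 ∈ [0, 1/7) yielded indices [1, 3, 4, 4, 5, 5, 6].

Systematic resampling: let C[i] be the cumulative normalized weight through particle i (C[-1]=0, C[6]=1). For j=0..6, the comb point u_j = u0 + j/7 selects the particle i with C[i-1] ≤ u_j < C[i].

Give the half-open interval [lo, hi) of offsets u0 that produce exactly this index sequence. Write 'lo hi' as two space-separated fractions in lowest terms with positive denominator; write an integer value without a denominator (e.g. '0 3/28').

C = [1/12, 1/6, 1/6, 13/36, 11/18, 31/36, 1]
j=0 picked index 1: u0 ∈ [1/12, 1/6)
j=1 picked index 3: u0 ∈ [1/42, 55/252)
j=2 picked index 4: u0 ∈ [19/252, 41/126)
j=3 picked index 4: u0 ∈ [-17/252, 23/126)
j=4 picked index 5: u0 ∈ [5/126, 73/252)
j=5 picked index 5: u0 ∈ [-13/126, 37/252)
j=6 picked index 6: u0 ∈ [1/252, 1/7)
intersection: [1/12, 1/7)

1/12 1/7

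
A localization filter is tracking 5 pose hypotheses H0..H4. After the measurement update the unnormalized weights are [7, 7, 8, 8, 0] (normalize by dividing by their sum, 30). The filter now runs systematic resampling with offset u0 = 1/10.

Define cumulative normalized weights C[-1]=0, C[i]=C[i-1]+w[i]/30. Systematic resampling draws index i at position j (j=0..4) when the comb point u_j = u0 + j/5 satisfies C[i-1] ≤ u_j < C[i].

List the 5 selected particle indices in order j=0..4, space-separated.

0 1 2 2 3

C = [7/30, 7/15, 11/15, 1, 1]
j=0: u_0=1/10 ∈ [0, 7/30) → index 0
j=1: u_1=3/10 ∈ [7/30, 7/15) → index 1
j=2: u_2=1/2 ∈ [7/15, 11/15) → index 2
j=3: u_3=7/10 ∈ [7/15, 11/15) → index 2
j=4: u_4=9/10 ∈ [11/15, 1) → index 3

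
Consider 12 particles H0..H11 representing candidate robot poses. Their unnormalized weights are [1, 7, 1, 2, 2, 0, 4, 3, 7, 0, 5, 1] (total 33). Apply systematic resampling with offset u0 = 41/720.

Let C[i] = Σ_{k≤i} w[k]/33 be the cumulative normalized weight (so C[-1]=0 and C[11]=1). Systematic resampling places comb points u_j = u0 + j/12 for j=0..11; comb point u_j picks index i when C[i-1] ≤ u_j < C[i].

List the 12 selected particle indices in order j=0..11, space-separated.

C = [1/33, 8/33, 3/11, 1/3, 13/33, 13/33, 17/33, 20/33, 9/11, 9/11, 32/33, 1]
j=0: u_0=41/720 ∈ [1/33, 8/33) → index 1
j=1: u_1=101/720 ∈ [1/33, 8/33) → index 1
j=2: u_2=161/720 ∈ [1/33, 8/33) → index 1
j=3: u_3=221/720 ∈ [3/11, 1/3) → index 3
j=4: u_4=281/720 ∈ [1/3, 13/33) → index 4
j=5: u_5=341/720 ∈ [13/33, 17/33) → index 6
j=6: u_6=401/720 ∈ [17/33, 20/33) → index 7
j=7: u_7=461/720 ∈ [20/33, 9/11) → index 8
j=8: u_8=521/720 ∈ [20/33, 9/11) → index 8
j=9: u_9=581/720 ∈ [20/33, 9/11) → index 8
j=10: u_10=641/720 ∈ [9/11, 32/33) → index 10
j=11: u_11=701/720 ∈ [32/33, 1) → index 11

1 1 1 3 4 6 7 8 8 8 10 11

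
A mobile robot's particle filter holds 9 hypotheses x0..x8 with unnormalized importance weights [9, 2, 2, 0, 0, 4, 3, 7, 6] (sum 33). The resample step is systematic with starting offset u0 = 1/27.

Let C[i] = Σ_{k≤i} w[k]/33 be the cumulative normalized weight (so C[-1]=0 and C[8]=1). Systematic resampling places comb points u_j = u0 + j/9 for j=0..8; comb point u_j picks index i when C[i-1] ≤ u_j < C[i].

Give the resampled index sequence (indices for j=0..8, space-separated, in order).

0 0 0 2 5 6 7 7 8

C = [3/11, 1/3, 13/33, 13/33, 13/33, 17/33, 20/33, 9/11, 1]
j=0: u_0=1/27 ∈ [0, 3/11) → index 0
j=1: u_1=4/27 ∈ [0, 3/11) → index 0
j=2: u_2=7/27 ∈ [0, 3/11) → index 0
j=3: u_3=10/27 ∈ [1/3, 13/33) → index 2
j=4: u_4=13/27 ∈ [13/33, 17/33) → index 5
j=5: u_5=16/27 ∈ [17/33, 20/33) → index 6
j=6: u_6=19/27 ∈ [20/33, 9/11) → index 7
j=7: u_7=22/27 ∈ [20/33, 9/11) → index 7
j=8: u_8=25/27 ∈ [9/11, 1) → index 8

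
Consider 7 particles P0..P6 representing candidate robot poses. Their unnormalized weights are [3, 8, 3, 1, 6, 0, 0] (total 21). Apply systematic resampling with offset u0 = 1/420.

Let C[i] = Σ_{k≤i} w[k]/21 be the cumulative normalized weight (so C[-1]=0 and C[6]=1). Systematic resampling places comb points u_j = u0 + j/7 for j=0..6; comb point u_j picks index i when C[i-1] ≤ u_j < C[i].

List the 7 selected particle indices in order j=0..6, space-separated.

0 1 1 1 2 4 4

C = [1/7, 11/21, 2/3, 5/7, 1, 1, 1]
j=0: u_0=1/420 ∈ [0, 1/7) → index 0
j=1: u_1=61/420 ∈ [1/7, 11/21) → index 1
j=2: u_2=121/420 ∈ [1/7, 11/21) → index 1
j=3: u_3=181/420 ∈ [1/7, 11/21) → index 1
j=4: u_4=241/420 ∈ [11/21, 2/3) → index 2
j=5: u_5=43/60 ∈ [5/7, 1) → index 4
j=6: u_6=361/420 ∈ [5/7, 1) → index 4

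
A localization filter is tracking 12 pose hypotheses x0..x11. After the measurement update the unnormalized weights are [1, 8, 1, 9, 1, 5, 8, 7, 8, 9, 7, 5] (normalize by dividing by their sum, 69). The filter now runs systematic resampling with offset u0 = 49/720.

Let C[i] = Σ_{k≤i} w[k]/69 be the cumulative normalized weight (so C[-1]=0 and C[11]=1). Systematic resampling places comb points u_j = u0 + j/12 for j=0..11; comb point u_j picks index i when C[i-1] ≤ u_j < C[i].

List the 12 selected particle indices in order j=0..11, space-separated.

C = [1/69, 3/23, 10/69, 19/69, 20/69, 25/69, 11/23, 40/69, 16/23, 19/23, 64/69, 1]
j=0: u_0=49/720 ∈ [1/69, 3/23) → index 1
j=1: u_1=109/720 ∈ [10/69, 19/69) → index 3
j=2: u_2=169/720 ∈ [10/69, 19/69) → index 3
j=3: u_3=229/720 ∈ [20/69, 25/69) → index 5
j=4: u_4=289/720 ∈ [25/69, 11/23) → index 6
j=5: u_5=349/720 ∈ [11/23, 40/69) → index 7
j=6: u_6=409/720 ∈ [11/23, 40/69) → index 7
j=7: u_7=469/720 ∈ [40/69, 16/23) → index 8
j=8: u_8=529/720 ∈ [16/23, 19/23) → index 9
j=9: u_9=589/720 ∈ [16/23, 19/23) → index 9
j=10: u_10=649/720 ∈ [19/23, 64/69) → index 10
j=11: u_11=709/720 ∈ [64/69, 1) → index 11

1 3 3 5 6 7 7 8 9 9 10 11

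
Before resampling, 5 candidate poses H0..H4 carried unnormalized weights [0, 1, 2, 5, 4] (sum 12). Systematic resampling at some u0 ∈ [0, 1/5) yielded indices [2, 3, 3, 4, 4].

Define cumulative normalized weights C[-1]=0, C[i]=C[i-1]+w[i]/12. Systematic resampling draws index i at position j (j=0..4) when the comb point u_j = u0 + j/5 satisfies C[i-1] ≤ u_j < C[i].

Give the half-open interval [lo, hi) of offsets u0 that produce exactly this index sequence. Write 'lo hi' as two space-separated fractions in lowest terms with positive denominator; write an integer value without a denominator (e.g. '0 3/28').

C = [0, 1/12, 1/4, 2/3, 1]
j=0 picked index 2: u0 ∈ [1/12, 1/4)
j=1 picked index 3: u0 ∈ [1/20, 7/15)
j=2 picked index 3: u0 ∈ [-3/20, 4/15)
j=3 picked index 4: u0 ∈ [1/15, 2/5)
j=4 picked index 4: u0 ∈ [-2/15, 1/5)
intersection: [1/12, 1/5)

1/12 1/5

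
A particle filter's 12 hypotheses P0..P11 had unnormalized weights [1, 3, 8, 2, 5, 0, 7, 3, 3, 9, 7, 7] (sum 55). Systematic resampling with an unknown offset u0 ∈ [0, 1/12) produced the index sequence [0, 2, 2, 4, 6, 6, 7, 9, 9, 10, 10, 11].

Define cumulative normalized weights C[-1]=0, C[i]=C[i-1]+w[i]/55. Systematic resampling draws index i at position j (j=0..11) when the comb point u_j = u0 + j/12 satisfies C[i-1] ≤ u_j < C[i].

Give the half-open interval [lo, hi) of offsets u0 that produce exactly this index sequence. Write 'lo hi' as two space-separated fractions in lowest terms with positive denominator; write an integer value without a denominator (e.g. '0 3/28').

2/165 1/55

C = [1/55, 4/55, 12/55, 14/55, 19/55, 19/55, 26/55, 29/55, 32/55, 41/55, 48/55, 1]
j=0 picked index 0: u0 ∈ [0, 1/55)
j=1 picked index 2: u0 ∈ [-7/660, 89/660)
j=2 picked index 2: u0 ∈ [-31/330, 17/330)
j=3 picked index 4: u0 ∈ [1/220, 21/220)
j=4 picked index 6: u0 ∈ [2/165, 23/165)
j=5 picked index 6: u0 ∈ [-47/660, 37/660)
j=6 picked index 7: u0 ∈ [-3/110, 3/110)
j=7 picked index 9: u0 ∈ [-1/660, 107/660)
j=8 picked index 9: u0 ∈ [-14/165, 13/165)
j=9 picked index 10: u0 ∈ [-1/220, 27/220)
j=10 picked index 10: u0 ∈ [-29/330, 13/330)
j=11 picked index 11: u0 ∈ [-29/660, 1/12)
intersection: [2/165, 1/55)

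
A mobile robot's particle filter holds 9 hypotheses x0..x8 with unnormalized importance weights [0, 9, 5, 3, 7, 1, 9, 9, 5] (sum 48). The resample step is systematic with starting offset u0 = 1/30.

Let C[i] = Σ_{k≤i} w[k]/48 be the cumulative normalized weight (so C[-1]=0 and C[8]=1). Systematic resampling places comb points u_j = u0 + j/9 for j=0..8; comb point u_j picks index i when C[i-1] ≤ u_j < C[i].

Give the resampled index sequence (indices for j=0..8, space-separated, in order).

C = [0, 3/16, 7/24, 17/48, 1/2, 25/48, 17/24, 43/48, 1]
j=0: u_0=1/30 ∈ [0, 3/16) → index 1
j=1: u_1=13/90 ∈ [0, 3/16) → index 1
j=2: u_2=23/90 ∈ [3/16, 7/24) → index 2
j=3: u_3=11/30 ∈ [17/48, 1/2) → index 4
j=4: u_4=43/90 ∈ [17/48, 1/2) → index 4
j=5: u_5=53/90 ∈ [25/48, 17/24) → index 6
j=6: u_6=7/10 ∈ [25/48, 17/24) → index 6
j=7: u_7=73/90 ∈ [17/24, 43/48) → index 7
j=8: u_8=83/90 ∈ [43/48, 1) → index 8

1 1 2 4 4 6 6 7 8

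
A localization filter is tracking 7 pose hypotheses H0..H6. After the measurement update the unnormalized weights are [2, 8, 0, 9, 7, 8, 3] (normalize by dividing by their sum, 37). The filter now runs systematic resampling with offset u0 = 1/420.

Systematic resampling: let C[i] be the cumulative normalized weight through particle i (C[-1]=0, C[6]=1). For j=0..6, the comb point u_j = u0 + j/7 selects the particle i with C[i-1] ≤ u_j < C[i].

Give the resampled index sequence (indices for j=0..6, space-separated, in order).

C = [2/37, 10/37, 10/37, 19/37, 26/37, 34/37, 1]
j=0: u_0=1/420 ∈ [0, 2/37) → index 0
j=1: u_1=61/420 ∈ [2/37, 10/37) → index 1
j=2: u_2=121/420 ∈ [10/37, 19/37) → index 3
j=3: u_3=181/420 ∈ [10/37, 19/37) → index 3
j=4: u_4=241/420 ∈ [19/37, 26/37) → index 4
j=5: u_5=43/60 ∈ [26/37, 34/37) → index 5
j=6: u_6=361/420 ∈ [26/37, 34/37) → index 5

0 1 3 3 4 5 5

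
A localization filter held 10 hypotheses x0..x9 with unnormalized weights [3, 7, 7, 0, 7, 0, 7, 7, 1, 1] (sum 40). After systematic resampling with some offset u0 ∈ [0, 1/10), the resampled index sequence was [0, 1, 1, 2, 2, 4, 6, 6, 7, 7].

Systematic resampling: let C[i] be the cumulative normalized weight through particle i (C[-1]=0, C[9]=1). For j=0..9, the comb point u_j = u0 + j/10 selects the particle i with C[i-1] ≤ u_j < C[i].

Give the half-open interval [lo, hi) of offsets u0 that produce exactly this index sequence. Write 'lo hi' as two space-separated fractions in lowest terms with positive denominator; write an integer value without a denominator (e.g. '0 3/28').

C = [3/40, 1/4, 17/40, 17/40, 3/5, 3/5, 31/40, 19/20, 39/40, 1]
j=0 picked index 0: u0 ∈ [0, 3/40)
j=1 picked index 1: u0 ∈ [-1/40, 3/20)
j=2 picked index 1: u0 ∈ [-1/8, 1/20)
j=3 picked index 2: u0 ∈ [-1/20, 1/8)
j=4 picked index 2: u0 ∈ [-3/20, 1/40)
j=5 picked index 4: u0 ∈ [-3/40, 1/10)
j=6 picked index 6: u0 ∈ [0, 7/40)
j=7 picked index 6: u0 ∈ [-1/10, 3/40)
j=8 picked index 7: u0 ∈ [-1/40, 3/20)
j=9 picked index 7: u0 ∈ [-1/8, 1/20)
intersection: [0, 1/40)

0 1/40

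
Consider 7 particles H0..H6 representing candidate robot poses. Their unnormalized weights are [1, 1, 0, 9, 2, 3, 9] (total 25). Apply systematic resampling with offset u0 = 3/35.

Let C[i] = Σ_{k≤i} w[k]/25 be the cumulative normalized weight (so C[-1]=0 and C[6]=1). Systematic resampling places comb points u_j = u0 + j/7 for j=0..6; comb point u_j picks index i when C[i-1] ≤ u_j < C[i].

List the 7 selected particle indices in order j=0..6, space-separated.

3 3 3 4 6 6 6

C = [1/25, 2/25, 2/25, 11/25, 13/25, 16/25, 1]
j=0: u_0=3/35 ∈ [2/25, 11/25) → index 3
j=1: u_1=8/35 ∈ [2/25, 11/25) → index 3
j=2: u_2=13/35 ∈ [2/25, 11/25) → index 3
j=3: u_3=18/35 ∈ [11/25, 13/25) → index 4
j=4: u_4=23/35 ∈ [16/25, 1) → index 6
j=5: u_5=4/5 ∈ [16/25, 1) → index 6
j=6: u_6=33/35 ∈ [16/25, 1) → index 6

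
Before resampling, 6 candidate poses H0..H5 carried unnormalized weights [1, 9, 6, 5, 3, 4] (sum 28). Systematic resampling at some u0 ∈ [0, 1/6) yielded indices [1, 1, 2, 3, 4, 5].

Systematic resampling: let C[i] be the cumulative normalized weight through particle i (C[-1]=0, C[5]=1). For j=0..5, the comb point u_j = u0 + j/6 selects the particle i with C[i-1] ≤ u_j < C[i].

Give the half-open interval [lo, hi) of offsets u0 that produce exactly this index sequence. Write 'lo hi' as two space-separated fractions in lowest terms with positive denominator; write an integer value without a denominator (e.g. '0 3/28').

1/12 1/6

C = [1/28, 5/14, 4/7, 3/4, 6/7, 1]
j=0 picked index 1: u0 ∈ [1/28, 5/14)
j=1 picked index 1: u0 ∈ [-11/84, 4/21)
j=2 picked index 2: u0 ∈ [1/42, 5/21)
j=3 picked index 3: u0 ∈ [1/14, 1/4)
j=4 picked index 4: u0 ∈ [1/12, 4/21)
j=5 picked index 5: u0 ∈ [1/42, 1/6)
intersection: [1/12, 1/6)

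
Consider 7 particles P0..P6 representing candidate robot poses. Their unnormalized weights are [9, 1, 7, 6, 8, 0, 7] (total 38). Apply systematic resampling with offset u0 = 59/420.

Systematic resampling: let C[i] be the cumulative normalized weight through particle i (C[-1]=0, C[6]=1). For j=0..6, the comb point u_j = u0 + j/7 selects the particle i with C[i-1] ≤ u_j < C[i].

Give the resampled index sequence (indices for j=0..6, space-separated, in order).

0 2 2 3 4 6 6

C = [9/38, 5/19, 17/38, 23/38, 31/38, 31/38, 1]
j=0: u_0=59/420 ∈ [0, 9/38) → index 0
j=1: u_1=17/60 ∈ [5/19, 17/38) → index 2
j=2: u_2=179/420 ∈ [5/19, 17/38) → index 2
j=3: u_3=239/420 ∈ [17/38, 23/38) → index 3
j=4: u_4=299/420 ∈ [23/38, 31/38) → index 4
j=5: u_5=359/420 ∈ [31/38, 1) → index 6
j=6: u_6=419/420 ∈ [31/38, 1) → index 6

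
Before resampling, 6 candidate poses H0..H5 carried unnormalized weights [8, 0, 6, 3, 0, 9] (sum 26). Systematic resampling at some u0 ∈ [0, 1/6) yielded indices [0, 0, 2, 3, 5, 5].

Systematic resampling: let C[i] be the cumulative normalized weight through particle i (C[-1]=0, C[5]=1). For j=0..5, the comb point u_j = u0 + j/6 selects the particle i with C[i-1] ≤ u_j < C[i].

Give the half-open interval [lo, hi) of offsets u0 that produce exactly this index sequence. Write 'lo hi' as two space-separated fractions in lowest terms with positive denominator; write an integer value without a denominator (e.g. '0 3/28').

1/26 11/78

C = [4/13, 4/13, 7/13, 17/26, 17/26, 1]
j=0 picked index 0: u0 ∈ [0, 4/13)
j=1 picked index 0: u0 ∈ [-1/6, 11/78)
j=2 picked index 2: u0 ∈ [-1/39, 8/39)
j=3 picked index 3: u0 ∈ [1/26, 2/13)
j=4 picked index 5: u0 ∈ [-1/78, 1/3)
j=5 picked index 5: u0 ∈ [-7/39, 1/6)
intersection: [1/26, 11/78)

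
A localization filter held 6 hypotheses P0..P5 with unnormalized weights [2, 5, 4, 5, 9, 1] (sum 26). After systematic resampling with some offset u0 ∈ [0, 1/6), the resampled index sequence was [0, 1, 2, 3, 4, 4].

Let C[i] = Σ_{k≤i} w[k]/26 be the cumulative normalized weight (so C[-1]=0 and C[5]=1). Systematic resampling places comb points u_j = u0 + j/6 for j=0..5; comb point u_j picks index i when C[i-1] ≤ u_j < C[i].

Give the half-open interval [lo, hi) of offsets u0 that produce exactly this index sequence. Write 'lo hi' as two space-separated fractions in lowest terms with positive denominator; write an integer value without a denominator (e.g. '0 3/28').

C = [1/13, 7/26, 11/26, 8/13, 25/26, 1]
j=0 picked index 0: u0 ∈ [0, 1/13)
j=1 picked index 1: u0 ∈ [-7/78, 4/39)
j=2 picked index 2: u0 ∈ [-5/78, 7/78)
j=3 picked index 3: u0 ∈ [-1/13, 3/26)
j=4 picked index 4: u0 ∈ [-2/39, 23/78)
j=5 picked index 4: u0 ∈ [-17/78, 5/39)
intersection: [0, 1/13)

0 1/13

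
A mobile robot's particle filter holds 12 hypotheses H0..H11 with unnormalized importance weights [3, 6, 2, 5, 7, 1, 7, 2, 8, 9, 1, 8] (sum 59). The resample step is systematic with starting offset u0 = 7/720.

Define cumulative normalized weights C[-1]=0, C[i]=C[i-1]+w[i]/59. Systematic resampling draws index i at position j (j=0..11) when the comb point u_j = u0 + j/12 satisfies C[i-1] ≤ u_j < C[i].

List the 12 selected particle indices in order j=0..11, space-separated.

C = [3/59, 9/59, 11/59, 16/59, 23/59, 24/59, 31/59, 33/59, 41/59, 50/59, 51/59, 1]
j=0: u_0=7/720 ∈ [0, 3/59) → index 0
j=1: u_1=67/720 ∈ [3/59, 9/59) → index 1
j=2: u_2=127/720 ∈ [9/59, 11/59) → index 2
j=3: u_3=187/720 ∈ [11/59, 16/59) → index 3
j=4: u_4=247/720 ∈ [16/59, 23/59) → index 4
j=5: u_5=307/720 ∈ [24/59, 31/59) → index 6
j=6: u_6=367/720 ∈ [24/59, 31/59) → index 6
j=7: u_7=427/720 ∈ [33/59, 41/59) → index 8
j=8: u_8=487/720 ∈ [33/59, 41/59) → index 8
j=9: u_9=547/720 ∈ [41/59, 50/59) → index 9
j=10: u_10=607/720 ∈ [41/59, 50/59) → index 9
j=11: u_11=667/720 ∈ [51/59, 1) → index 11

0 1 2 3 4 6 6 8 8 9 9 11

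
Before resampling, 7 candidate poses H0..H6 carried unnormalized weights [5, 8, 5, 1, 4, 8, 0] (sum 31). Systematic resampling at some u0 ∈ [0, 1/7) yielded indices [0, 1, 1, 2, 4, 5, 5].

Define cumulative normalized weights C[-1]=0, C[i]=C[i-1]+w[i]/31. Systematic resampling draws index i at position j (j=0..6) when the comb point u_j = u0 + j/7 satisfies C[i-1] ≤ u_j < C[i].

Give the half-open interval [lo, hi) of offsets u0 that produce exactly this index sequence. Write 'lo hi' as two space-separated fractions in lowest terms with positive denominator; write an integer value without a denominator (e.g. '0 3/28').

9/217 29/217

C = [5/31, 13/31, 18/31, 19/31, 23/31, 1, 1]
j=0 picked index 0: u0 ∈ [0, 5/31)
j=1 picked index 1: u0 ∈ [4/217, 60/217)
j=2 picked index 1: u0 ∈ [-27/217, 29/217)
j=3 picked index 2: u0 ∈ [-2/217, 33/217)
j=4 picked index 4: u0 ∈ [9/217, 37/217)
j=5 picked index 5: u0 ∈ [6/217, 2/7)
j=6 picked index 5: u0 ∈ [-25/217, 1/7)
intersection: [9/217, 29/217)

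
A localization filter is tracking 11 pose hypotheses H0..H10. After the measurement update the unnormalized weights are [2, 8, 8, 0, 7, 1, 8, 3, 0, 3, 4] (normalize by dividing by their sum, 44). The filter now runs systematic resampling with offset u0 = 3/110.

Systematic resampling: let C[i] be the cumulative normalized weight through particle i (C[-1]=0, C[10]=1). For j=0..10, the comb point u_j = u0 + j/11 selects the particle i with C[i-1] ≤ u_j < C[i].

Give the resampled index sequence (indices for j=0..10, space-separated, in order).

C = [1/22, 5/22, 9/22, 9/22, 25/44, 13/22, 17/22, 37/44, 37/44, 10/11, 1]
j=0: u_0=3/110 ∈ [0, 1/22) → index 0
j=1: u_1=13/110 ∈ [1/22, 5/22) → index 1
j=2: u_2=23/110 ∈ [1/22, 5/22) → index 1
j=3: u_3=3/10 ∈ [5/22, 9/22) → index 2
j=4: u_4=43/110 ∈ [5/22, 9/22) → index 2
j=5: u_5=53/110 ∈ [9/22, 25/44) → index 4
j=6: u_6=63/110 ∈ [25/44, 13/22) → index 5
j=7: u_7=73/110 ∈ [13/22, 17/22) → index 6
j=8: u_8=83/110 ∈ [13/22, 17/22) → index 6
j=9: u_9=93/110 ∈ [37/44, 10/11) → index 9
j=10: u_10=103/110 ∈ [10/11, 1) → index 10

0 1 1 2 2 4 5 6 6 9 10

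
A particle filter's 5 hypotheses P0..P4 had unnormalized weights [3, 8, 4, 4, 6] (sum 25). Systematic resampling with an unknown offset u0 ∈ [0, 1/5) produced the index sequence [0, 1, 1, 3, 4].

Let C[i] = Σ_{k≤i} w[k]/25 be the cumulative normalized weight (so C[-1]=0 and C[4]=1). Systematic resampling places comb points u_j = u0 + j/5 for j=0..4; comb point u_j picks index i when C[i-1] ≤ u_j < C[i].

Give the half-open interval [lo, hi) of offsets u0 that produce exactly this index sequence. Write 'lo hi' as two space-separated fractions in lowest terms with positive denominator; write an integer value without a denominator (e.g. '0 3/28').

0 1/25

C = [3/25, 11/25, 3/5, 19/25, 1]
j=0 picked index 0: u0 ∈ [0, 3/25)
j=1 picked index 1: u0 ∈ [-2/25, 6/25)
j=2 picked index 1: u0 ∈ [-7/25, 1/25)
j=3 picked index 3: u0 ∈ [0, 4/25)
j=4 picked index 4: u0 ∈ [-1/25, 1/5)
intersection: [0, 1/25)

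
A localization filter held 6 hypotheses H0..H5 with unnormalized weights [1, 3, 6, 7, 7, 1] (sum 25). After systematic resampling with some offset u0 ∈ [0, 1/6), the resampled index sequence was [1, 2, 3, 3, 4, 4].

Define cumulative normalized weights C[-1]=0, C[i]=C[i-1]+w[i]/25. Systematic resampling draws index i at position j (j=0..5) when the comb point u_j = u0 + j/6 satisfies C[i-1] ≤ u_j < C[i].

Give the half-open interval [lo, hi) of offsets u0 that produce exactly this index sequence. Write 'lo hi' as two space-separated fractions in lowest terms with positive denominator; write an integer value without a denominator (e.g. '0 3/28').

C = [1/25, 4/25, 2/5, 17/25, 24/25, 1]
j=0 picked index 1: u0 ∈ [1/25, 4/25)
j=1 picked index 2: u0 ∈ [-1/150, 7/30)
j=2 picked index 3: u0 ∈ [1/15, 26/75)
j=3 picked index 3: u0 ∈ [-1/10, 9/50)
j=4 picked index 4: u0 ∈ [1/75, 22/75)
j=5 picked index 4: u0 ∈ [-23/150, 19/150)
intersection: [1/15, 19/150)

1/15 19/150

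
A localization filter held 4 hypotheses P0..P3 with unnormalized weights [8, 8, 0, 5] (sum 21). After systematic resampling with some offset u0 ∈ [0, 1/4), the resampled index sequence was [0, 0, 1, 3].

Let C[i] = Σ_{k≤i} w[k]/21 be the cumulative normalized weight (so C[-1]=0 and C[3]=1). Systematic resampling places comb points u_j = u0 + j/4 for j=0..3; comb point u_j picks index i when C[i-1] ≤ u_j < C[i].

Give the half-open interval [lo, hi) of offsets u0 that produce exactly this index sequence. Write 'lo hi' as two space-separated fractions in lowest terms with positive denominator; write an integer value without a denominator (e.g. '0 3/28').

C = [8/21, 16/21, 16/21, 1]
j=0 picked index 0: u0 ∈ [0, 8/21)
j=1 picked index 0: u0 ∈ [-1/4, 11/84)
j=2 picked index 1: u0 ∈ [-5/42, 11/42)
j=3 picked index 3: u0 ∈ [1/84, 1/4)
intersection: [1/84, 11/84)

1/84 11/84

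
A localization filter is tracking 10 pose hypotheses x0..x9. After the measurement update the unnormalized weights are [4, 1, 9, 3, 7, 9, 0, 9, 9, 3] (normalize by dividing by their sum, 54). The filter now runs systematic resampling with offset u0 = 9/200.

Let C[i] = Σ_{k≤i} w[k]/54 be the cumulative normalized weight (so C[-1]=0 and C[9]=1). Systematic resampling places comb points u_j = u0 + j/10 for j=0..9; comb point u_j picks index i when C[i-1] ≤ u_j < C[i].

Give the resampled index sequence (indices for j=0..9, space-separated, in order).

C = [2/27, 5/54, 7/27, 17/54, 4/9, 11/18, 11/18, 7/9, 17/18, 1]
j=0: u_0=9/200 ∈ [0, 2/27) → index 0
j=1: u_1=29/200 ∈ [5/54, 7/27) → index 2
j=2: u_2=49/200 ∈ [5/54, 7/27) → index 2
j=3: u_3=69/200 ∈ [17/54, 4/9) → index 4
j=4: u_4=89/200 ∈ [4/9, 11/18) → index 5
j=5: u_5=109/200 ∈ [4/9, 11/18) → index 5
j=6: u_6=129/200 ∈ [11/18, 7/9) → index 7
j=7: u_7=149/200 ∈ [11/18, 7/9) → index 7
j=8: u_8=169/200 ∈ [7/9, 17/18) → index 8
j=9: u_9=189/200 ∈ [17/18, 1) → index 9

0 2 2 4 5 5 7 7 8 9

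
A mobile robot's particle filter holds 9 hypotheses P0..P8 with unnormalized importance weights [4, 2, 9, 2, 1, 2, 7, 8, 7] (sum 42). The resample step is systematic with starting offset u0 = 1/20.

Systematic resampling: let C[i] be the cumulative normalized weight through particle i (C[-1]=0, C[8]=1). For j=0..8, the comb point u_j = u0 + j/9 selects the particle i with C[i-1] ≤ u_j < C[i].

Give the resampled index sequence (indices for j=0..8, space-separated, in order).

0 2 2 3 6 6 7 7 8

C = [2/21, 1/7, 5/14, 17/42, 3/7, 10/21, 9/14, 5/6, 1]
j=0: u_0=1/20 ∈ [0, 2/21) → index 0
j=1: u_1=29/180 ∈ [1/7, 5/14) → index 2
j=2: u_2=49/180 ∈ [1/7, 5/14) → index 2
j=3: u_3=23/60 ∈ [5/14, 17/42) → index 3
j=4: u_4=89/180 ∈ [10/21, 9/14) → index 6
j=5: u_5=109/180 ∈ [10/21, 9/14) → index 6
j=6: u_6=43/60 ∈ [9/14, 5/6) → index 7
j=7: u_7=149/180 ∈ [9/14, 5/6) → index 7
j=8: u_8=169/180 ∈ [5/6, 1) → index 8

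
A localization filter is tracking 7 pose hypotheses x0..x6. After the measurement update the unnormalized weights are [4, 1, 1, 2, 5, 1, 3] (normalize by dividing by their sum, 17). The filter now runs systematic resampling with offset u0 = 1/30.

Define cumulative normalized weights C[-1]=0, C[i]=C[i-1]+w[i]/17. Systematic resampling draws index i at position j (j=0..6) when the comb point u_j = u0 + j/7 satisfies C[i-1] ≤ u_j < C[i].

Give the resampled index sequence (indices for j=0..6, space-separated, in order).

0 0 2 3 4 4 6

C = [4/17, 5/17, 6/17, 8/17, 13/17, 14/17, 1]
j=0: u_0=1/30 ∈ [0, 4/17) → index 0
j=1: u_1=37/210 ∈ [0, 4/17) → index 0
j=2: u_2=67/210 ∈ [5/17, 6/17) → index 2
j=3: u_3=97/210 ∈ [6/17, 8/17) → index 3
j=4: u_4=127/210 ∈ [8/17, 13/17) → index 4
j=5: u_5=157/210 ∈ [8/17, 13/17) → index 4
j=6: u_6=187/210 ∈ [14/17, 1) → index 6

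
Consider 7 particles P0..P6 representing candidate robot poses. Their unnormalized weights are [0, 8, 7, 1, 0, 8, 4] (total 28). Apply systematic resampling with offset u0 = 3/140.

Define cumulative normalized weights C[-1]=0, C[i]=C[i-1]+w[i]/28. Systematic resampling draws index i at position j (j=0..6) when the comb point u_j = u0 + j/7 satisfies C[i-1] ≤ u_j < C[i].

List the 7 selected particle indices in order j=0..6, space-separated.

C = [0, 2/7, 15/28, 4/7, 4/7, 6/7, 1]
j=0: u_0=3/140 ∈ [0, 2/7) → index 1
j=1: u_1=23/140 ∈ [0, 2/7) → index 1
j=2: u_2=43/140 ∈ [2/7, 15/28) → index 2
j=3: u_3=9/20 ∈ [2/7, 15/28) → index 2
j=4: u_4=83/140 ∈ [4/7, 6/7) → index 5
j=5: u_5=103/140 ∈ [4/7, 6/7) → index 5
j=6: u_6=123/140 ∈ [6/7, 1) → index 6

1 1 2 2 5 5 6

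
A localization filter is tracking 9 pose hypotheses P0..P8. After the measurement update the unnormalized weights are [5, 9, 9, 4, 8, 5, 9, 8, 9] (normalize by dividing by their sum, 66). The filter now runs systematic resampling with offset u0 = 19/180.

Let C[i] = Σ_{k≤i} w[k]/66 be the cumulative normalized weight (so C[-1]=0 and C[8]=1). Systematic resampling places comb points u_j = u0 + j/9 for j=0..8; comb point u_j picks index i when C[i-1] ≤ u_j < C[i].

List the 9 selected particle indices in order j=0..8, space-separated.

1 2 2 4 5 6 7 8 8

C = [5/66, 7/33, 23/66, 9/22, 35/66, 20/33, 49/66, 19/22, 1]
j=0: u_0=19/180 ∈ [5/66, 7/33) → index 1
j=1: u_1=13/60 ∈ [7/33, 23/66) → index 2
j=2: u_2=59/180 ∈ [7/33, 23/66) → index 2
j=3: u_3=79/180 ∈ [9/22, 35/66) → index 4
j=4: u_4=11/20 ∈ [35/66, 20/33) → index 5
j=5: u_5=119/180 ∈ [20/33, 49/66) → index 6
j=6: u_6=139/180 ∈ [49/66, 19/22) → index 7
j=7: u_7=53/60 ∈ [19/22, 1) → index 8
j=8: u_8=179/180 ∈ [19/22, 1) → index 8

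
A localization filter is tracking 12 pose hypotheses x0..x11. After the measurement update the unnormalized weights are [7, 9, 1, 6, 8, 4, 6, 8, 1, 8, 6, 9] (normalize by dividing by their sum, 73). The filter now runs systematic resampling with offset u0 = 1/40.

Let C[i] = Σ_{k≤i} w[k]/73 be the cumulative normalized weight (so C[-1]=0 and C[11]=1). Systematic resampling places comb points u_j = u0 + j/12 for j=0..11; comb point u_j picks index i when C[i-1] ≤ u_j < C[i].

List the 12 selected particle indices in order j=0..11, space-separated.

C = [7/73, 16/73, 17/73, 23/73, 31/73, 35/73, 41/73, 49/73, 50/73, 58/73, 64/73, 1]
j=0: u_0=1/40 ∈ [0, 7/73) → index 0
j=1: u_1=13/120 ∈ [7/73, 16/73) → index 1
j=2: u_2=23/120 ∈ [7/73, 16/73) → index 1
j=3: u_3=11/40 ∈ [17/73, 23/73) → index 3
j=4: u_4=43/120 ∈ [23/73, 31/73) → index 4
j=5: u_5=53/120 ∈ [31/73, 35/73) → index 5
j=6: u_6=21/40 ∈ [35/73, 41/73) → index 6
j=7: u_7=73/120 ∈ [41/73, 49/73) → index 7
j=8: u_8=83/120 ∈ [50/73, 58/73) → index 9
j=9: u_9=31/40 ∈ [50/73, 58/73) → index 9
j=10: u_10=103/120 ∈ [58/73, 64/73) → index 10
j=11: u_11=113/120 ∈ [64/73, 1) → index 11

0 1 1 3 4 5 6 7 9 9 10 11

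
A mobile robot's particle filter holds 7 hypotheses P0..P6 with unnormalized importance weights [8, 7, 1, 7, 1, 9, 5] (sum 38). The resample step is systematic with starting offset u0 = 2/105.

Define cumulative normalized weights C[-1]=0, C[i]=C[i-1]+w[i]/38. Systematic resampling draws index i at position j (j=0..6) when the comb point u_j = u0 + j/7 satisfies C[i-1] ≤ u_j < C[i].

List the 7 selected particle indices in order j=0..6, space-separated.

0 0 1 3 3 5 6

C = [4/19, 15/38, 8/19, 23/38, 12/19, 33/38, 1]
j=0: u_0=2/105 ∈ [0, 4/19) → index 0
j=1: u_1=17/105 ∈ [0, 4/19) → index 0
j=2: u_2=32/105 ∈ [4/19, 15/38) → index 1
j=3: u_3=47/105 ∈ [8/19, 23/38) → index 3
j=4: u_4=62/105 ∈ [8/19, 23/38) → index 3
j=5: u_5=11/15 ∈ [12/19, 33/38) → index 5
j=6: u_6=92/105 ∈ [33/38, 1) → index 6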